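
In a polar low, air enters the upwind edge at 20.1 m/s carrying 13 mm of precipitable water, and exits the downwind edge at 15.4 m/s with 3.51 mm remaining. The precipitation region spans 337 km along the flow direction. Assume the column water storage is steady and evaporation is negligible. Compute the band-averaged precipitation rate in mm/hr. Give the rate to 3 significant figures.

R ≈ 2.21 mm/hr

Column moisture flux per unit crosswind length is F = V × PW.
Inflow: F_in = 20.1 × 13 = 261.3 mm·m/s
Outflow: F_out = 15.4 × 3.51 = 54.054 mm·m/s
Steady-state rate R = (F_in − F_out)/L = (261.3 − 54.054) / 337000 m = 6.150e-04 mm/s.
R = 6.150e-04 × 3600 = 2.21 mm/hr.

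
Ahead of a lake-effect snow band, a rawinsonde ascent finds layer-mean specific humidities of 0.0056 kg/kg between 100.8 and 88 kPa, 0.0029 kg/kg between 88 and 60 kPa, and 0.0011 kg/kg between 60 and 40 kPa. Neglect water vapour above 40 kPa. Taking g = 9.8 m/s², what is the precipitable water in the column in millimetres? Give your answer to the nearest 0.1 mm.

PW ≈ 17.8 mm

Precipitable water is the column-integrated vapour mass per unit area: PW = (1/g) Σ q̄ Δp, with q in kg/kg and Δp in Pa (1 kg/m² of water = 1 mm).
Layer 100.8–88 kPa: Δp = 128 hPa = 12800 Pa, q̄ = 0.0056 kg/kg → 0.0056 × 12800 / 9.8 = 7.31 mm
Layer 88–60 kPa: Δp = 280 hPa = 28000 Pa, q̄ = 0.0029 kg/kg → 0.0029 × 28000 / 9.8 = 8.29 mm
Layer 60–40 kPa: Δp = 200 hPa = 20000 Pa, q̄ = 0.0011 kg/kg → 0.0011 × 20000 / 9.8 = 2.24 mm
PW = 7.31 + 8.29 + 2.24 = 17.84 ≈ 17.8 mm.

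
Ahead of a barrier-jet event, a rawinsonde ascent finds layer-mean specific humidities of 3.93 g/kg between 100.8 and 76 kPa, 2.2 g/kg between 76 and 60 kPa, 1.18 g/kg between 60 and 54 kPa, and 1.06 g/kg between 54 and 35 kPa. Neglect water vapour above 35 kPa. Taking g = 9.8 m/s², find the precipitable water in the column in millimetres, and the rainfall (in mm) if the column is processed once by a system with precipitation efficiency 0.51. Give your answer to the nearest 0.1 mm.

PW ≈ 16.3 mm; rainfall ≈ 8.3 mm

Precipitable water is the column-integrated vapour mass per unit area: PW = (1/g) Σ q̄ Δp, with q in kg/kg and Δp in Pa (1 kg/m² of water = 1 mm).
Layer 100.8–76 kPa: Δp = 248 hPa = 24800 Pa, q̄ = 0.00393 kg/kg → 0.00393 × 24800 / 9.8 = 9.95 mm
Layer 76–60 kPa: Δp = 160 hPa = 16000 Pa, q̄ = 0.0022 kg/kg → 0.0022 × 16000 / 9.8 = 3.59 mm
Layer 60–54 kPa: Δp = 60 hPa = 6000 Pa, q̄ = 0.00118 kg/kg → 0.00118 × 6000 / 9.8 = 0.72 mm
Layer 54–35 kPa: Δp = 190 hPa = 19000 Pa, q̄ = 0.00106 kg/kg → 0.00106 × 19000 / 9.8 = 2.06 mm
PW = 9.95 + 3.59 + 0.72 + 2.06 = 16.32 ≈ 16.3 mm.
Rainfall = ε × PW = 0.51 × 16.3 = 8.3 mm.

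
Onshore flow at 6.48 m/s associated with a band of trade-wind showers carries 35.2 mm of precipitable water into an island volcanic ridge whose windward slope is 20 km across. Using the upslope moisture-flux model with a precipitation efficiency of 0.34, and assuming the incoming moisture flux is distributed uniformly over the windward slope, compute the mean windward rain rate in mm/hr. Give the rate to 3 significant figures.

Incoming column moisture flux per unit ridge length: F = V × PW = 6.48 × 35.2 = 228.096 mm·m/s.
Spread over the 20 km slope with efficiency ε = 0.34: R = ε·F/W = 0.34 × 228.096 / 20000 m = 3.878e-03 mm/s.
R = 3.878e-03 × 3600 = 14.0 mm/hr.

R ≈ 14.0 mm/hr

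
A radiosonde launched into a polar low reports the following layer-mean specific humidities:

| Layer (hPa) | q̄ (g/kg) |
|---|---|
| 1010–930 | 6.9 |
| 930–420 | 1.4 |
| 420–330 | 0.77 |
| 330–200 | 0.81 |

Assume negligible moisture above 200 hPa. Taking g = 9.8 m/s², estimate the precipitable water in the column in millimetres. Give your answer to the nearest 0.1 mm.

PW ≈ 14.7 mm

Precipitable water is the column-integrated vapour mass per unit area: PW = (1/g) Σ q̄ Δp, with q in kg/kg and Δp in Pa (1 kg/m² of water = 1 mm).
Layer 1010–930 hPa: Δp = 80 hPa = 8000 Pa, q̄ = 0.0069 kg/kg → 0.0069 × 8000 / 9.8 = 5.63 mm
Layer 930–420 hPa: Δp = 510 hPa = 51000 Pa, q̄ = 0.0014 kg/kg → 0.0014 × 51000 / 9.8 = 7.29 mm
Layer 420–330 hPa: Δp = 90 hPa = 9000 Pa, q̄ = 0.00077 kg/kg → 0.00077 × 9000 / 9.8 = 0.71 mm
Layer 330–200 hPa: Δp = 130 hPa = 13000 Pa, q̄ = 0.00081 kg/kg → 0.00081 × 13000 / 9.8 = 1.07 mm
PW = 5.63 + 7.29 + 0.71 + 1.07 = 14.70 ≈ 14.7 mm.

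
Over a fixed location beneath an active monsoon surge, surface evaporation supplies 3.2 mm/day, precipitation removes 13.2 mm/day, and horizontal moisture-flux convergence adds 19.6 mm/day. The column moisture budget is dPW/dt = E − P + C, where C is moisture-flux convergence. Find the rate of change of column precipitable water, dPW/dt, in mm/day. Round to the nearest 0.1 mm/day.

dPW/dt ≈ 9.6 mm/day

dPW/dt = E − P + C = 3.2 − 13.2 + (19.6) = 9.6 mm/day.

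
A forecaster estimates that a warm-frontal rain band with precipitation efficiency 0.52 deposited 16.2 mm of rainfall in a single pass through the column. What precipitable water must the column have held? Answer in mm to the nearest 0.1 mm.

PW ≈ 31.2 mm

PW = rainfall / ε = 16.2 / 0.52 = 31.2 mm.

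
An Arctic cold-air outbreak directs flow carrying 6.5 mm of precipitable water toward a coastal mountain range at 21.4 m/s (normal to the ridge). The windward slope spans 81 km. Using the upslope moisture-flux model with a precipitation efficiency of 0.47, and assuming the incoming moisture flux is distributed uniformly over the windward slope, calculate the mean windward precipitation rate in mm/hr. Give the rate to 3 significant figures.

Incoming column moisture flux per unit ridge length: F = V × PW = 21.4 × 6.5 = 139.1 mm·m/s.
Spread over the 81 km slope with efficiency ε = 0.47: R = ε·F/W = 0.47 × 139.1 / 81000 m = 8.071e-04 mm/s.
R = 8.071e-04 × 3600 = 2.91 mm/hr.

R ≈ 2.91 mm/hr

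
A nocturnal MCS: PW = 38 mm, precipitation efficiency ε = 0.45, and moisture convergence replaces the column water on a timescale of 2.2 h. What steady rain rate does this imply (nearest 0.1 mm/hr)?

Each overturning extracts ε × PW = 0.45 × 38 = 17.1 mm.
Rate = ε·PW / τ = 17.1 / 2.2 h = 7.8 mm/hr.

R ≈ 7.8 mm/hr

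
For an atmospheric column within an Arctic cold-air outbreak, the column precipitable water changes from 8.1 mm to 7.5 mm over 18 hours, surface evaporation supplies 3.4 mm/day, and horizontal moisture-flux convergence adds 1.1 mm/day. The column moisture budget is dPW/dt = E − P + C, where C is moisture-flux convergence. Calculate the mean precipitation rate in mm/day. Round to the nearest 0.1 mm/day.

dPW/dt = (7.5 − 8.1) mm / (18/24 day) = -0.800 mm/day.
P = E + C − dPW/dt = 3.4 + (1.1) − (-0.800) = 5.3 mm/day.

P ≈ 5.3 mm/day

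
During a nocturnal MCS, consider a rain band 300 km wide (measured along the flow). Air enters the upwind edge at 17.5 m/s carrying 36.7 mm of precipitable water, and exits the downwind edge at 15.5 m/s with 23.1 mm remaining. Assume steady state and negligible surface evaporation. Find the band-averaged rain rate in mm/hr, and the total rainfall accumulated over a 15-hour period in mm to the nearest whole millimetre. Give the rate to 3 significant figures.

R ≈ 3.41 mm/hr; total ≈ 51 mm

Column moisture flux per unit crosswind length is F = V × PW.
Inflow: F_in = 17.5 × 36.7 = 642.25 mm·m/s
Outflow: F_out = 15.5 × 23.1 = 358.05 mm·m/s
Steady-state rate R = (F_in − F_out)/L = (642.25 − 358.05) / 300000 m = 9.473e-04 mm/s.
R = 9.473e-04 × 3600 = 3.41 mm/hr.
Over 15 h: total = 3.41 × 15 = 51.15 ≈ 51 mm.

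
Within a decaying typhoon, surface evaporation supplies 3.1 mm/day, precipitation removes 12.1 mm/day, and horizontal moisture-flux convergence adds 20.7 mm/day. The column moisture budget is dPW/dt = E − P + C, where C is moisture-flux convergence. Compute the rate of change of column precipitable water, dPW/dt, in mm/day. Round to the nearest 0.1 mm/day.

dPW/dt = E − P + C = 3.1 − 12.1 + (20.7) = 11.7 mm/day.

dPW/dt ≈ 11.7 mm/day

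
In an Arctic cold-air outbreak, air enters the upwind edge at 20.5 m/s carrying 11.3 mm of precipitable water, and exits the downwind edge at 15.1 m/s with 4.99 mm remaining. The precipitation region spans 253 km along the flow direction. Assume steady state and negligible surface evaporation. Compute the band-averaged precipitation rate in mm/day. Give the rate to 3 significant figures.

R ≈ 53.4 mm/day

Column moisture flux per unit crosswind length is F = V × PW.
Inflow: F_in = 20.5 × 11.3 = 231.65 mm·m/s
Outflow: F_out = 15.1 × 4.99 = 75.349 mm·m/s
Steady-state rate R = (F_in − F_out)/L = (231.65 − 75.349) / 253000 m = 6.178e-04 mm/s.
R = 6.178e-04 × 3600 × 24 = 53.4 mm/day.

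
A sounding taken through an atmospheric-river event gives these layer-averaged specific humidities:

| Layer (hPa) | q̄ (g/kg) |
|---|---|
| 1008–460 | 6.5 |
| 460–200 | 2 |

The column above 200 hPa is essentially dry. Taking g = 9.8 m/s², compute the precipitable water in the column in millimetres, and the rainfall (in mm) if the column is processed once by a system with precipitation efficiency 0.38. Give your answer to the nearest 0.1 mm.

Precipitable water is the column-integrated vapour mass per unit area: PW = (1/g) Σ q̄ Δp, with q in kg/kg and Δp in Pa (1 kg/m² of water = 1 mm).
Layer 1008–460 hPa: Δp = 548 hPa = 54800 Pa, q̄ = 0.0065 kg/kg → 0.0065 × 54800 / 9.8 = 36.35 mm
Layer 460–200 hPa: Δp = 260 hPa = 26000 Pa, q̄ = 0.002 kg/kg → 0.002 × 26000 / 9.8 = 5.31 mm
PW = 36.35 + 5.31 = 41.66 ≈ 41.7 mm.
Rainfall = ε × PW = 0.38 × 41.7 = 15.8 mm.

PW ≈ 41.7 mm; rainfall ≈ 15.8 mm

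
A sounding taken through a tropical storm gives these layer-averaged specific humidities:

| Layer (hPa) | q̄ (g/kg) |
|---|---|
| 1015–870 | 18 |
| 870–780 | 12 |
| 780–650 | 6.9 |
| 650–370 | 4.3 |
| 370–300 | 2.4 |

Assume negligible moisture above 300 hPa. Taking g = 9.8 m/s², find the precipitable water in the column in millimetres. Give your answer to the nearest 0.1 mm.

PW ≈ 60.8 mm

Precipitable water is the column-integrated vapour mass per unit area: PW = (1/g) Σ q̄ Δp, with q in kg/kg and Δp in Pa (1 kg/m² of water = 1 mm).
Layer 1015–870 hPa: Δp = 145 hPa = 14500 Pa, q̄ = 0.018 kg/kg → 0.018 × 14500 / 9.8 = 26.63 mm
Layer 870–780 hPa: Δp = 90 hPa = 9000 Pa, q̄ = 0.012 kg/kg → 0.012 × 9000 / 9.8 = 11.02 mm
Layer 780–650 hPa: Δp = 130 hPa = 13000 Pa, q̄ = 0.0069 kg/kg → 0.0069 × 13000 / 9.8 = 9.15 mm
Layer 650–370 hPa: Δp = 280 hPa = 28000 Pa, q̄ = 0.0043 kg/kg → 0.0043 × 28000 / 9.8 = 12.29 mm
Layer 370–300 hPa: Δp = 70 hPa = 7000 Pa, q̄ = 0.0024 kg/kg → 0.0024 × 7000 / 9.8 = 1.71 mm
PW = 26.63 + 11.02 + 9.15 + 12.29 + 1.71 = 60.80 ≈ 60.8 mm.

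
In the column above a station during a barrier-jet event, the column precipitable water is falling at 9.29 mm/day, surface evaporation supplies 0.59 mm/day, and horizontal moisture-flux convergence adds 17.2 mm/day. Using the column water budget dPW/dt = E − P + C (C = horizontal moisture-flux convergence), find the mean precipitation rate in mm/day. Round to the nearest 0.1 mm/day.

P ≈ 27.1 mm/day

dPW/dt = -9.29 mm/day.
P = E + C − dPW/dt = 0.59 + (17.2) − (-9.29) = 27.1 mm/day.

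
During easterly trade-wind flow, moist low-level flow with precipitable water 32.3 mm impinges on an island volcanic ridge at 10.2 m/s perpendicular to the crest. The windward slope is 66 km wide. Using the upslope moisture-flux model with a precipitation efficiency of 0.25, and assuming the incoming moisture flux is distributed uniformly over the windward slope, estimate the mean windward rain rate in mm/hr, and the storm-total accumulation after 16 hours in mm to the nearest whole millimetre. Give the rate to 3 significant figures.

Incoming column moisture flux per unit ridge length: F = V × PW = 10.2 × 32.3 = 329.46 mm·m/s.
Spread over the 66 km slope with efficiency ε = 0.25: R = ε·F/W = 0.25 × 329.46 / 66000 m = 1.248e-03 mm/s.
R = 1.248e-03 × 3600 = 4.49 mm/hr.
Over 16 h: total = 4.49 × 16 = 71.84 ≈ 72 mm.

R ≈ 4.49 mm/hr; total ≈ 72 mm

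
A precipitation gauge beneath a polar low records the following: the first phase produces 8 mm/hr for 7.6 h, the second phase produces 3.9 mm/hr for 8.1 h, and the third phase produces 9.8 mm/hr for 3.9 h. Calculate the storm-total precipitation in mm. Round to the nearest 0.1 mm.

total ≈ 130.6 mm

Total = Σ Rᵢ Δtᵢ = 8 × 7.6 + 3.9 × 8.1 + 9.8 × 3.9
      = 60.8 + 31.59 + 38.22 = 130.6 mm.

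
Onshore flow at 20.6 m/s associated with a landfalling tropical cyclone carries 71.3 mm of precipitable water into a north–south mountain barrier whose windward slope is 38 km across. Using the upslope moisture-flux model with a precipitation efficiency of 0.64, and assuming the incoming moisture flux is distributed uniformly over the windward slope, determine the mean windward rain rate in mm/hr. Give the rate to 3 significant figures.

Incoming column moisture flux per unit ridge length: F = V × PW = 20.6 × 71.3 = 1468.78 mm·m/s.
Spread over the 38 km slope with efficiency ε = 0.64: R = ε·F/W = 0.64 × 1468.78 / 38000 m = 2.474e-02 mm/s.
R = 2.474e-02 × 3600 = 89.1 mm/hr.

R ≈ 89.1 mm/hr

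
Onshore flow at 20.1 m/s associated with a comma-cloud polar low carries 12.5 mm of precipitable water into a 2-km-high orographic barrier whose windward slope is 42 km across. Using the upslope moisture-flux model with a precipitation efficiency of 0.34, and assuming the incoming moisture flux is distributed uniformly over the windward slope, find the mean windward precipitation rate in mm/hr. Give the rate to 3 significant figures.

R ≈ 7.32 mm/hr

Incoming column moisture flux per unit ridge length: F = V × PW = 20.1 × 12.5 = 251.25 mm·m/s.
Spread over the 42 km slope with efficiency ε = 0.34: R = ε·F/W = 0.34 × 251.25 / 42000 m = 2.034e-03 mm/s.
R = 2.034e-03 × 3600 = 7.32 mm/hr.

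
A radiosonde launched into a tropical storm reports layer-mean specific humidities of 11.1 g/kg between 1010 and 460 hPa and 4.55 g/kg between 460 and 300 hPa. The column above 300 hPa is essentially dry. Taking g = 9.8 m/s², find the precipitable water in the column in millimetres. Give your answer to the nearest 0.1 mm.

PW ≈ 69.7 mm

Precipitable water is the column-integrated vapour mass per unit area: PW = (1/g) Σ q̄ Δp, with q in kg/kg and Δp in Pa (1 kg/m² of water = 1 mm).
Layer 1010–460 hPa: Δp = 550 hPa = 55000 Pa, q̄ = 0.0111 kg/kg → 0.0111 × 55000 / 9.8 = 62.30 mm
Layer 460–300 hPa: Δp = 160 hPa = 16000 Pa, q̄ = 0.00455 kg/kg → 0.00455 × 16000 / 9.8 = 7.43 mm
PW = 62.30 + 7.43 = 69.73 ≈ 69.7 mm.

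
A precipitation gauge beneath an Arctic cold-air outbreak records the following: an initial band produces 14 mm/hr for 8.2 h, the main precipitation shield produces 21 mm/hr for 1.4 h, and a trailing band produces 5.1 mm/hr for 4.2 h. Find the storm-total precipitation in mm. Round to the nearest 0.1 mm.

total ≈ 165.6 mm

Total = Σ Rᵢ Δtᵢ = 14 × 8.2 + 21 × 1.4 + 5.1 × 4.2
      = 114.8 + 29.4 + 21.42 = 165.6 mm.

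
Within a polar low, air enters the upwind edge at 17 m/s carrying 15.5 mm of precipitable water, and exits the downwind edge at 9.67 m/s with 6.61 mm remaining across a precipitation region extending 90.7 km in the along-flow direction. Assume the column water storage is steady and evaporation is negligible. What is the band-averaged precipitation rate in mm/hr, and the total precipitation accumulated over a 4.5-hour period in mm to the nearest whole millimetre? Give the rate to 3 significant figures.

R ≈ 7.92 mm/hr; total ≈ 36 mm

Column moisture flux per unit crosswind length is F = V × PW.
Inflow: F_in = 17 × 15.5 = 263.5 mm·m/s
Outflow: F_out = 9.67 × 6.61 = 63.9187 mm·m/s
Steady-state rate R = (F_in − F_out)/L = (263.5 − 63.9187) / 90700 m = 2.200e-03 mm/s.
R = 2.200e-03 × 3600 = 7.92 mm/hr.
Over 4.5 h: total = 7.92 × 4.5 = 35.64 ≈ 36 mm.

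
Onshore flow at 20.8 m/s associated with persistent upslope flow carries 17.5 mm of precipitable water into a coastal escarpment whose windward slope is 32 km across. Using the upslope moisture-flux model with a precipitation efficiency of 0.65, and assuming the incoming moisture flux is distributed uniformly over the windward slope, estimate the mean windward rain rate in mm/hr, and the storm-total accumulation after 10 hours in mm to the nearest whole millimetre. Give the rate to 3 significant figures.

R ≈ 26.6 mm/hr; total ≈ 266 mm

Incoming column moisture flux per unit ridge length: F = V × PW = 20.8 × 17.5 = 364 mm·m/s.
Spread over the 32 km slope with efficiency ε = 0.65: R = ε·F/W = 0.65 × 364 / 32000 m = 7.394e-03 mm/s.
R = 7.394e-03 × 3600 = 26.6 mm/hr.
Over 10 h: total = 26.6 × 10 = 266 mm.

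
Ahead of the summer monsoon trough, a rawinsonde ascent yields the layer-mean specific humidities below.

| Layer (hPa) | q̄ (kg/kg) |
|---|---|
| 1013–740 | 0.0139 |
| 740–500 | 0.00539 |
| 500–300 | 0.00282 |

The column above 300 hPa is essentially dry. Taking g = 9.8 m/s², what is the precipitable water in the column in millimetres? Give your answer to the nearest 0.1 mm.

PW ≈ 57.7 mm

Precipitable water is the column-integrated vapour mass per unit area: PW = (1/g) Σ q̄ Δp, with q in kg/kg and Δp in Pa (1 kg/m² of water = 1 mm).
Layer 1013–740 hPa: Δp = 273 hPa = 27300 Pa, q̄ = 0.0139 kg/kg → 0.0139 × 27300 / 9.8 = 38.72 mm
Layer 740–500 hPa: Δp = 240 hPa = 24000 Pa, q̄ = 0.00539 kg/kg → 0.00539 × 24000 / 9.8 = 13.20 mm
Layer 500–300 hPa: Δp = 200 hPa = 20000 Pa, q̄ = 0.00282 kg/kg → 0.00282 × 20000 / 9.8 = 5.76 mm
PW = 38.72 + 13.20 + 5.76 = 57.68 ≈ 57.7 mm.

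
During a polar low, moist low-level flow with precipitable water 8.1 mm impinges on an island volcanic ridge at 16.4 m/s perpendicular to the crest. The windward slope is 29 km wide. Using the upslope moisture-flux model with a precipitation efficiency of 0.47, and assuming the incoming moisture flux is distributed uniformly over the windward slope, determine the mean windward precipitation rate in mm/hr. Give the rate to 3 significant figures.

R ≈ 7.75 mm/hr

Incoming column moisture flux per unit ridge length: F = V × PW = 16.4 × 8.1 = 132.84 mm·m/s.
Spread over the 29 km slope with efficiency ε = 0.47: R = ε·F/W = 0.47 × 132.84 / 29000 m = 2.153e-03 mm/s.
R = 2.153e-03 × 3600 = 7.75 mm/hr.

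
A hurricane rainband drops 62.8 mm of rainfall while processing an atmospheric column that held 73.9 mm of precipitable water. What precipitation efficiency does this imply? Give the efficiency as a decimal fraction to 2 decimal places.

ε ≈ 0.85

ε = rainfall / PW = 62.8 / 73.9 = 0.85.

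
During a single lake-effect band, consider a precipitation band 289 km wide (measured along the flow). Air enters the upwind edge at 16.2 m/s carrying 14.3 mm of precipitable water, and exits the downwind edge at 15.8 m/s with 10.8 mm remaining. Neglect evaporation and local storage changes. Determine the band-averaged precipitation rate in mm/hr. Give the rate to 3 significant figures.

Column moisture flux per unit crosswind length is F = V × PW.
Inflow: F_in = 16.2 × 14.3 = 231.66 mm·m/s
Outflow: F_out = 15.8 × 10.8 = 170.64 mm·m/s
Steady-state rate R = (F_in − F_out)/L = (231.66 − 170.64) / 289000 m = 2.111e-04 mm/s.
R = 2.111e-04 × 3600 = 0.760 mm/hr.

R ≈ 0.760 mm/hr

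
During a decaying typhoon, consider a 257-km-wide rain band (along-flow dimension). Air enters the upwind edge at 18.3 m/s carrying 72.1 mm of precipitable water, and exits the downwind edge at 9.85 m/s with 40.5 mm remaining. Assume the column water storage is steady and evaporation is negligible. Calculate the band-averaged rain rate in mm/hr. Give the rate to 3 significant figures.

R ≈ 12.9 mm/hr

Column moisture flux per unit crosswind length is F = V × PW.
Inflow: F_in = 18.3 × 72.1 = 1319.43 mm·m/s
Outflow: F_out = 9.85 × 40.5 = 398.925 mm·m/s
Steady-state rate R = (F_in − F_out)/L = (1319.43 − 398.925) / 257000 m = 3.582e-03 mm/s.
R = 3.582e-03 × 3600 = 12.9 mm/hr.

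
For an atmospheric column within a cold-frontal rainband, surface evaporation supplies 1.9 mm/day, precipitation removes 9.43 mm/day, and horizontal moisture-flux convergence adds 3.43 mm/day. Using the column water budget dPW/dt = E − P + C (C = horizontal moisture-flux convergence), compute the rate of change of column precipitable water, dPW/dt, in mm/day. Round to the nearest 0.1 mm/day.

dPW/dt ≈ -4.1 mm/day

dPW/dt = E − P + C = 1.9 − 9.43 + (3.43) = -4.1 mm/day.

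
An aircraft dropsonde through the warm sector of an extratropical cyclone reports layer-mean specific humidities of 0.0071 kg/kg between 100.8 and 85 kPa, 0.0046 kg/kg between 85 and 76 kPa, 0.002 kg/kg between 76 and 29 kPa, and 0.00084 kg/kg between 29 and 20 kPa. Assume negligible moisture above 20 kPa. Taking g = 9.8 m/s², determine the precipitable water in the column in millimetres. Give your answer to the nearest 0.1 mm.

Precipitable water is the column-integrated vapour mass per unit area: PW = (1/g) Σ q̄ Δp, with q in kg/kg and Δp in Pa (1 kg/m² of water = 1 mm).
Layer 100.8–85 kPa: Δp = 158 hPa = 15800 Pa, q̄ = 0.0071 kg/kg → 0.0071 × 15800 / 9.8 = 11.45 mm
Layer 85–76 kPa: Δp = 90 hPa = 9000 Pa, q̄ = 0.0046 kg/kg → 0.0046 × 9000 / 9.8 = 4.22 mm
Layer 76–29 kPa: Δp = 470 hPa = 47000 Pa, q̄ = 0.002 kg/kg → 0.002 × 47000 / 9.8 = 9.59 mm
Layer 29–20 kPa: Δp = 90 hPa = 9000 Pa, q̄ = 0.00084 kg/kg → 0.00084 × 9000 / 9.8 = 0.77 mm
PW = 11.45 + 4.22 + 9.59 + 0.77 = 26.03 ≈ 26.0 mm.

PW ≈ 26.0 mm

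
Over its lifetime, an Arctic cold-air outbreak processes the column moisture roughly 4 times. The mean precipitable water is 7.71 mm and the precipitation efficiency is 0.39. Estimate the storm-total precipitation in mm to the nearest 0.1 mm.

Each cycle deposits ε × PW = 0.39 × 7.71 = 3.0069 mm.
Over 4 cycles: 4 × 3.0069 = 12.0 mm.

precipitation ≈ 12.0 mm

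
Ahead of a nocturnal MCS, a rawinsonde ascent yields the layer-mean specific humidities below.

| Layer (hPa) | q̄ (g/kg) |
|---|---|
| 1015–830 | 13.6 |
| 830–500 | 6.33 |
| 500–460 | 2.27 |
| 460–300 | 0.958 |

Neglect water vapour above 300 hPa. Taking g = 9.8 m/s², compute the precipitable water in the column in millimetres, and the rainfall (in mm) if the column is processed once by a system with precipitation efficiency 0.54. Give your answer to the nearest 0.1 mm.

PW ≈ 49.5 mm; rainfall ≈ 26.7 mm

Precipitable water is the column-integrated vapour mass per unit area: PW = (1/g) Σ q̄ Δp, with q in kg/kg and Δp in Pa (1 kg/m² of water = 1 mm).
Layer 1015–830 hPa: Δp = 185 hPa = 18500 Pa, q̄ = 0.0136 kg/kg → 0.0136 × 18500 / 9.8 = 25.67 mm
Layer 830–500 hPa: Δp = 330 hPa = 33000 Pa, q̄ = 0.00633 kg/kg → 0.00633 × 33000 / 9.8 = 21.32 mm
Layer 500–460 hPa: Δp = 40 hPa = 4000 Pa, q̄ = 0.00227 kg/kg → 0.00227 × 4000 / 9.8 = 0.93 mm
Layer 460–300 hPa: Δp = 160 hPa = 16000 Pa, q̄ = 0.000958 kg/kg → 0.000958 × 16000 / 9.8 = 1.56 mm
PW = 25.67 + 21.32 + 0.93 + 1.56 = 49.48 ≈ 49.5 mm.
Rainfall = ε × PW = 0.54 × 49.5 = 26.7 mm.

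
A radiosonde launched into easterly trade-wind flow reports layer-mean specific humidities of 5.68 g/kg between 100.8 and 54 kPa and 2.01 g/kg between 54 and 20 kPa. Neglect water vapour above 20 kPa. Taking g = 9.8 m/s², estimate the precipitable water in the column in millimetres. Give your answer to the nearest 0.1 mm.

Precipitable water is the column-integrated vapour mass per unit area: PW = (1/g) Σ q̄ Δp, with q in kg/kg and Δp in Pa (1 kg/m² of water = 1 mm).
Layer 100.8–54 kPa: Δp = 468 hPa = 46800 Pa, q̄ = 0.00568 kg/kg → 0.00568 × 46800 / 9.8 = 27.12 mm
Layer 54–20 kPa: Δp = 340 hPa = 34000 Pa, q̄ = 0.00201 kg/kg → 0.00201 × 34000 / 9.8 = 6.97 mm
PW = 27.12 + 6.97 = 34.09 ≈ 34.1 mm.

PW ≈ 34.1 mm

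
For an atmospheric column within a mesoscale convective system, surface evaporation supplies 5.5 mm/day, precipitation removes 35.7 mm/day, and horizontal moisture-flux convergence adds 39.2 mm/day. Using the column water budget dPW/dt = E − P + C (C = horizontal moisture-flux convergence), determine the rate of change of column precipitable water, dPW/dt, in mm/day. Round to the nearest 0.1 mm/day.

dPW/dt = E − P + C = 5.5 − 35.7 + (39.2) = 9.0 mm/day.

dPW/dt ≈ 9.0 mm/day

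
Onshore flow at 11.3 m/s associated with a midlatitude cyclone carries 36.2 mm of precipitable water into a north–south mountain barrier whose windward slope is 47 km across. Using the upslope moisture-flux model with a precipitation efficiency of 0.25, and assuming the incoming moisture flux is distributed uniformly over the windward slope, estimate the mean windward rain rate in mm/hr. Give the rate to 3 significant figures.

Incoming column moisture flux per unit ridge length: F = V × PW = 11.3 × 36.2 = 409.06 mm·m/s.
Spread over the 47 km slope with efficiency ε = 0.25: R = ε·F/W = 0.25 × 409.06 / 47000 m = 2.176e-03 mm/s.
R = 2.176e-03 × 3600 = 7.83 mm/hr.

R ≈ 7.83 mm/hr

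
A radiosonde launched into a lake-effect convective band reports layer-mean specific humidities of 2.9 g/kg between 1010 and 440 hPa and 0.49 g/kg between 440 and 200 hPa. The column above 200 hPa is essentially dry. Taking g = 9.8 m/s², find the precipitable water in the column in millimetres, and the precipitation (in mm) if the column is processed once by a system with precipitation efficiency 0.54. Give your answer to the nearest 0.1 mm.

PW ≈ 18.1 mm; precipitation ≈ 9.8 mm

Precipitable water is the column-integrated vapour mass per unit area: PW = (1/g) Σ q̄ Δp, with q in kg/kg and Δp in Pa (1 kg/m² of water = 1 mm).
Layer 1010–440 hPa: Δp = 570 hPa = 57000 Pa, q̄ = 0.0029 kg/kg → 0.0029 × 57000 / 9.8 = 16.87 mm
Layer 440–200 hPa: Δp = 240 hPa = 24000 Pa, q̄ = 0.00049 kg/kg → 0.00049 × 24000 / 9.8 = 1.20 mm
PW = 16.87 + 1.20 = 18.07 ≈ 18.1 mm.
Precipitation = ε × PW = 0.54 × 18.1 = 9.8 mm.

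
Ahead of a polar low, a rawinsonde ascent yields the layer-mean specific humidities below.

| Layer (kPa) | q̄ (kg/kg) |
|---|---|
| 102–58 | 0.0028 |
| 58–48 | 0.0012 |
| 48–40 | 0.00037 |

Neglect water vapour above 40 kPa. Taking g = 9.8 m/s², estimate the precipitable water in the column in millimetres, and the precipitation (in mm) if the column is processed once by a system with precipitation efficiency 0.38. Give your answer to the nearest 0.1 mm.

PW ≈ 14.1 mm; precipitation ≈ 5.4 mm

Precipitable water is the column-integrated vapour mass per unit area: PW = (1/g) Σ q̄ Δp, with q in kg/kg and Δp in Pa (1 kg/m² of water = 1 mm).
Layer 102–58 kPa: Δp = 440 hPa = 44000 Pa, q̄ = 0.0028 kg/kg → 0.0028 × 44000 / 9.8 = 12.57 mm
Layer 58–48 kPa: Δp = 100 hPa = 10000 Pa, q̄ = 0.0012 kg/kg → 0.0012 × 10000 / 9.8 = 1.22 mm
Layer 48–40 kPa: Δp = 80 hPa = 8000 Pa, q̄ = 0.00037 kg/kg → 0.00037 × 8000 / 9.8 = 0.30 mm
PW = 12.57 + 1.22 + 0.30 = 14.09 ≈ 14.1 mm.
Precipitation = ε × PW = 0.38 × 14.1 = 5.4 mm.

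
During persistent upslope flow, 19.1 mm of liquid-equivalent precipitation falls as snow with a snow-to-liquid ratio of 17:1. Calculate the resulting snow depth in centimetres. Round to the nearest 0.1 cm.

Snow depth = liquid × ratio = 19.1 mm × 17 = 324.7 mm = 32.5 cm.

snow depth ≈ 32.5 cm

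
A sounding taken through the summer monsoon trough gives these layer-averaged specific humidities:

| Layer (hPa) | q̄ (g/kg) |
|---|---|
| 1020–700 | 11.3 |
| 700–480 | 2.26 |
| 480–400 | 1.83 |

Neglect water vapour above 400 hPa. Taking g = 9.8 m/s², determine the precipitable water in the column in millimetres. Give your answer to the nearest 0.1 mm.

Precipitable water is the column-integrated vapour mass per unit area: PW = (1/g) Σ q̄ Δp, with q in kg/kg and Δp in Pa (1 kg/m² of water = 1 mm).
Layer 1020–700 hPa: Δp = 320 hPa = 32000 Pa, q̄ = 0.0113 kg/kg → 0.0113 × 32000 / 9.8 = 36.90 mm
Layer 700–480 hPa: Δp = 220 hPa = 22000 Pa, q̄ = 0.00226 kg/kg → 0.00226 × 22000 / 9.8 = 5.07 mm
Layer 480–400 hPa: Δp = 80 hPa = 8000 Pa, q̄ = 0.00183 kg/kg → 0.00183 × 8000 / 9.8 = 1.49 mm
PW = 36.90 + 5.07 + 1.49 = 43.46 ≈ 43.5 mm.

PW ≈ 43.5 mm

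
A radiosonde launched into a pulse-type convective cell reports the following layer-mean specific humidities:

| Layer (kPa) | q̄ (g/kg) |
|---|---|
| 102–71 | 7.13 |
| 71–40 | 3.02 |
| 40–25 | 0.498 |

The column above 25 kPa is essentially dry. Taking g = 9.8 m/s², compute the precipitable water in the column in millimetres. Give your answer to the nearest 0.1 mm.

PW ≈ 32.9 mm

Precipitable water is the column-integrated vapour mass per unit area: PW = (1/g) Σ q̄ Δp, with q in kg/kg and Δp in Pa (1 kg/m² of water = 1 mm).
Layer 102–71 kPa: Δp = 310 hPa = 31000 Pa, q̄ = 0.00713 kg/kg → 0.00713 × 31000 / 9.8 = 22.55 mm
Layer 71–40 kPa: Δp = 310 hPa = 31000 Pa, q̄ = 0.00302 kg/kg → 0.00302 × 31000 / 9.8 = 9.55 mm
Layer 40–25 kPa: Δp = 150 hPa = 15000 Pa, q̄ = 0.000498 kg/kg → 0.000498 × 15000 / 9.8 = 0.76 mm
PW = 22.55 + 9.55 + 0.76 = 32.86 ≈ 32.9 mm.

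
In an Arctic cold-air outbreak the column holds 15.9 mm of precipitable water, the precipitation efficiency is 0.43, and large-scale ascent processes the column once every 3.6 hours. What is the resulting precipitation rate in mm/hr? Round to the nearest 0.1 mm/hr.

R ≈ 1.9 mm/hr

Each overturning extracts ε × PW = 0.43 × 15.9 = 6.837 mm.
Rate = ε·PW / τ = 6.837 / 3.6 h = 1.9 mm/hr.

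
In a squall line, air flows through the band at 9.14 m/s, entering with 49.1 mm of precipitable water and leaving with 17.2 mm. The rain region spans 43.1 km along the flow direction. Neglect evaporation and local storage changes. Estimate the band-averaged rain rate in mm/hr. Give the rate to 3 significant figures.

Column moisture flux per unit crosswind length is F = V × PW.
Inflow: F_in = 9.14 × 49.1 = 448.774 mm·m/s
Outflow: F_out = 9.14 × 17.2 = 157.208 mm·m/s
Steady-state rate R = (F_in − F_out)/L = (448.774 − 157.208) / 43100 m = 6.765e-03 mm/s.
R = 6.765e-03 × 3600 = 24.4 mm/hr.

R ≈ 24.4 mm/hr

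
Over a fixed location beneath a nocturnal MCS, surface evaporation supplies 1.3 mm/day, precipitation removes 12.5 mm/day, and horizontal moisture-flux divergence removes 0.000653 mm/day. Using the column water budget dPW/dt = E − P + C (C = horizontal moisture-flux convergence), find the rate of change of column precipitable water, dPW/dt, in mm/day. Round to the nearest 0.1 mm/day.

dPW/dt = E − P + C = 1.3 − 12.5 + (-0.000653) = -11.2 mm/day.

dPW/dt ≈ -11.2 mm/day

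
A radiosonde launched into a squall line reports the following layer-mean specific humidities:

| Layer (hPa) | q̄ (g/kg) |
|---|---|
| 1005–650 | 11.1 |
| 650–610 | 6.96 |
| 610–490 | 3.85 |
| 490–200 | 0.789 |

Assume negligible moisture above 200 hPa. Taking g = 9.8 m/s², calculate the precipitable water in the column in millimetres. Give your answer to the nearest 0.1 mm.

Precipitable water is the column-integrated vapour mass per unit area: PW = (1/g) Σ q̄ Δp, with q in kg/kg and Δp in Pa (1 kg/m² of water = 1 mm).
Layer 1005–650 hPa: Δp = 355 hPa = 35500 Pa, q̄ = 0.0111 kg/kg → 0.0111 × 35500 / 9.8 = 40.21 mm
Layer 650–610 hPa: Δp = 40 hPa = 4000 Pa, q̄ = 0.00696 kg/kg → 0.00696 × 4000 / 9.8 = 2.84 mm
Layer 610–490 hPa: Δp = 120 hPa = 12000 Pa, q̄ = 0.00385 kg/kg → 0.00385 × 12000 / 9.8 = 4.71 mm
Layer 490–200 hPa: Δp = 290 hPa = 29000 Pa, q̄ = 0.000789 kg/kg → 0.000789 × 29000 / 9.8 = 2.33 mm
PW = 40.21 + 2.84 + 4.71 + 2.33 = 50.09 ≈ 50.1 mm.

PW ≈ 50.1 mm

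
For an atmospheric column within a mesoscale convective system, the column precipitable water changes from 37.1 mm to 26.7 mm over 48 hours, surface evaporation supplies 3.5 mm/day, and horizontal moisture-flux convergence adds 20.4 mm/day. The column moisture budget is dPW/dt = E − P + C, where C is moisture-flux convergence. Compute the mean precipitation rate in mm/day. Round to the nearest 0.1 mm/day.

dPW/dt = (26.7 − 37.1) mm / (48/24 day) = -5.200 mm/day.
P = E + C − dPW/dt = 3.5 + (20.4) − (-5.200) = 29.1 mm/day.

P ≈ 29.1 mm/day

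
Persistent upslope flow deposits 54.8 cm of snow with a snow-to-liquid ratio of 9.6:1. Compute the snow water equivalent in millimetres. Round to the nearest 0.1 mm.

SWE = snow depth / ratio = 54.8 cm / 9.6 = 5.708 cm = 57.1 mm.

SWE ≈ 57.1 mm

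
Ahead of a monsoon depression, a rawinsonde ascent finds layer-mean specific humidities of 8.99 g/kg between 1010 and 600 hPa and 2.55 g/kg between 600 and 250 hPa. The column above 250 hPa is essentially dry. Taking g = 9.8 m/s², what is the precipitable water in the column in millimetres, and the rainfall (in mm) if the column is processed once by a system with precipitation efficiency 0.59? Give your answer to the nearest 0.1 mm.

Precipitable water is the column-integrated vapour mass per unit area: PW = (1/g) Σ q̄ Δp, with q in kg/kg and Δp in Pa (1 kg/m² of water = 1 mm).
Layer 1010–600 hPa: Δp = 410 hPa = 41000 Pa, q̄ = 0.00899 kg/kg → 0.00899 × 41000 / 9.8 = 37.61 mm
Layer 600–250 hPa: Δp = 350 hPa = 35000 Pa, q̄ = 0.00255 kg/kg → 0.00255 × 35000 / 9.8 = 9.11 mm
PW = 37.61 + 9.11 = 46.72 ≈ 46.7 mm.
Rainfall = ε × PW = 0.59 × 46.7 = 27.6 mm.

PW ≈ 46.7 mm; rainfall ≈ 27.6 mm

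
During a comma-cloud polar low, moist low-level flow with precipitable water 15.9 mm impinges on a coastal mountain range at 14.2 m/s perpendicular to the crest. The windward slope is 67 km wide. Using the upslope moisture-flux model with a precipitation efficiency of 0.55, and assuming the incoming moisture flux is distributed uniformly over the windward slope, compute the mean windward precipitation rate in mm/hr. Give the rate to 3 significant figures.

R ≈ 6.67 mm/hr

Incoming column moisture flux per unit ridge length: F = V × PW = 14.2 × 15.9 = 225.78 mm·m/s.
Spread over the 67 km slope with efficiency ε = 0.55: R = ε·F/W = 0.55 × 225.78 / 67000 m = 1.853e-03 mm/s.
R = 1.853e-03 × 3600 = 6.67 mm/hr.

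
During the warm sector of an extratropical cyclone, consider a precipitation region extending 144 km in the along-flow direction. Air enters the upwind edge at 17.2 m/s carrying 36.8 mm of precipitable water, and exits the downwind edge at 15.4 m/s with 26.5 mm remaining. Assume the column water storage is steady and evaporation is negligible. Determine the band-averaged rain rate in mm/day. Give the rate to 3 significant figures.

R ≈ 135 mm/day

Column moisture flux per unit crosswind length is F = V × PW.
Inflow: F_in = 17.2 × 36.8 = 632.96 mm·m/s
Outflow: F_out = 15.4 × 26.5 = 408.1 mm·m/s
Steady-state rate R = (F_in − F_out)/L = (632.96 − 408.1) / 144000 m = 1.562e-03 mm/s.
R = 1.562e-03 × 3600 × 24 = 135 mm/day.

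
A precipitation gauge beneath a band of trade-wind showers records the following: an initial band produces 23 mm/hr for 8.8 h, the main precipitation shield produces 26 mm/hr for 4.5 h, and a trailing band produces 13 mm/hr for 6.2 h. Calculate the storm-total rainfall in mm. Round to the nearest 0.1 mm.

Total = Σ Rᵢ Δtᵢ = 23 × 8.8 + 26 × 4.5 + 13 × 6.2
      = 202.4 + 117 + 80.6 = 400.0 mm.

total ≈ 400.0 mm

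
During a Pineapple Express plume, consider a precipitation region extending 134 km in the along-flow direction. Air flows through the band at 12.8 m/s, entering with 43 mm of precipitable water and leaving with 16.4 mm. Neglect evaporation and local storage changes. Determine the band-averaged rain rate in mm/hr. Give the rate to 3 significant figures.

R ≈ 9.15 mm/hr

Column moisture flux per unit crosswind length is F = V × PW.
Inflow: F_in = 12.8 × 43 = 550.4 mm·m/s
Outflow: F_out = 12.8 × 16.4 = 209.92 mm·m/s
Steady-state rate R = (F_in − F_out)/L = (550.4 − 209.92) / 134000 m = 2.541e-03 mm/s.
R = 2.541e-03 × 3600 = 9.15 mm/hr.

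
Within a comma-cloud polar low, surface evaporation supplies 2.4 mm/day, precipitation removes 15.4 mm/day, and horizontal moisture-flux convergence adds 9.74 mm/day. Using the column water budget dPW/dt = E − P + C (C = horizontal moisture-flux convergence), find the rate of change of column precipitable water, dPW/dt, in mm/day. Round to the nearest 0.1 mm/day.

dPW/dt = E − P + C = 2.4 − 15.4 + (9.74) = -3.3 mm/day.

dPW/dt ≈ -3.3 mm/day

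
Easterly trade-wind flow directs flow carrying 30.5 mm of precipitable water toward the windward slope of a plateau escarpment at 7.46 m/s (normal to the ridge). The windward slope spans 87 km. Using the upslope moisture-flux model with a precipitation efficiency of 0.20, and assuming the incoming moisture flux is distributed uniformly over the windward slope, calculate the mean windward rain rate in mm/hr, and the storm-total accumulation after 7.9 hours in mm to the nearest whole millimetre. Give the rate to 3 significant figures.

R ≈ 1.88 mm/hr; total ≈ 15 mm

Incoming column moisture flux per unit ridge length: F = V × PW = 7.46 × 30.5 = 227.53 mm·m/s.
Spread over the 87 km slope with efficiency ε = 0.20: R = ε·F/W = 0.20 × 227.53 / 87000 m = 5.231e-04 mm/s.
R = 5.231e-04 × 3600 = 1.88 mm/hr.
Over 7.9 h: total = 1.88 × 7.9 = 14.852 ≈ 15 mm.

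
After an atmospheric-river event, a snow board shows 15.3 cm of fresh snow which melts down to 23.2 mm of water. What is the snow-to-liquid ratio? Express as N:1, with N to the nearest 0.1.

Ratio = snow depth / SWE = 153 mm / 23.2 mm = 6.6, i.e. 6.6:1.

ratio ≈ 6.6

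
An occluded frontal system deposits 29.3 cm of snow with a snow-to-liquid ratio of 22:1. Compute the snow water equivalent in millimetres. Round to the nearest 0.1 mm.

SWE ≈ 13.3 mm

SWE = snow depth / ratio = 29.3 cm / 22 = 1.332 cm = 13.3 mm.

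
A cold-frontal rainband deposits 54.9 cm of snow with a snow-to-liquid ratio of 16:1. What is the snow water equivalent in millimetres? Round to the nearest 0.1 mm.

SWE = snow depth / ratio = 54.9 cm / 16 = 3.431 cm = 34.3 mm.

SWE ≈ 34.3 mm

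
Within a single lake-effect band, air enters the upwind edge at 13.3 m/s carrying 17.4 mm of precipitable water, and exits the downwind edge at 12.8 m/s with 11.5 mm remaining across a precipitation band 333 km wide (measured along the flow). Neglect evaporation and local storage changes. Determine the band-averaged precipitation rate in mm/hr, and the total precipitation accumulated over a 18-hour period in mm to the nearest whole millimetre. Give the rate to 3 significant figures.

Column moisture flux per unit crosswind length is F = V × PW.
Inflow: F_in = 13.3 × 17.4 = 231.42 mm·m/s
Outflow: F_out = 12.8 × 11.5 = 147.2 mm·m/s
Steady-state rate R = (F_in − F_out)/L = (231.42 − 147.2) / 333000 m = 2.529e-04 mm/s.
R = 2.529e-04 × 3600 = 0.910 mm/hr.
Over 18 h: total = 0.910 × 18 = 16.38 ≈ 16 mm.

R ≈ 0.910 mm/hr; total ≈ 16 mm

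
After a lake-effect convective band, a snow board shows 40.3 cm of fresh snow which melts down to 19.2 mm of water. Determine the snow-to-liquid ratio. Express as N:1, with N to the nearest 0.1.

ratio ≈ 21.0

Ratio = snow depth / SWE = 403 mm / 19.2 mm = 21.0, i.e. 21.0:1.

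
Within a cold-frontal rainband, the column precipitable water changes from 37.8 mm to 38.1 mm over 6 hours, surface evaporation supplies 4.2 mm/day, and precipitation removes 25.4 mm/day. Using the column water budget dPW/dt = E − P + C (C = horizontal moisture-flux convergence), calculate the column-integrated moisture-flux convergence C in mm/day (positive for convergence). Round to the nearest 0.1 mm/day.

dPW/dt = (38.1 − 37.8) mm / (6/24 day) = +1.200 mm/day.
C = dPW/dt − E + P = (+1.200) − 4.2 + 25.4 = 22.4 mm/day.

C ≈ 22.4 mm/day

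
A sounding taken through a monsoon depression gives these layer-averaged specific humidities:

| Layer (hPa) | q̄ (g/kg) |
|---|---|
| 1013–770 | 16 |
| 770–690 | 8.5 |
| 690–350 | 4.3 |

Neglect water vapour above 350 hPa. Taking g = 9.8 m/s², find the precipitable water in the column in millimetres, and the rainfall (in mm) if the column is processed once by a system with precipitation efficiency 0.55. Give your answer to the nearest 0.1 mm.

Precipitable water is the column-integrated vapour mass per unit area: PW = (1/g) Σ q̄ Δp, with q in kg/kg and Δp in Pa (1 kg/m² of water = 1 mm).
Layer 1013–770 hPa: Δp = 243 hPa = 24300 Pa, q̄ = 0.016 kg/kg → 0.016 × 24300 / 9.8 = 39.67 mm
Layer 770–690 hPa: Δp = 80 hPa = 8000 Pa, q̄ = 0.0085 kg/kg → 0.0085 × 8000 / 9.8 = 6.94 mm
Layer 690–350 hPa: Δp = 340 hPa = 34000 Pa, q̄ = 0.0043 kg/kg → 0.0043 × 34000 / 9.8 = 14.92 mm
PW = 39.67 + 6.94 + 14.92 = 61.53 ≈ 61.5 mm.
Rainfall = ε × PW = 0.55 × 61.5 = 33.8 mm.

PW ≈ 61.5 mm; rainfall ≈ 33.8 mm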